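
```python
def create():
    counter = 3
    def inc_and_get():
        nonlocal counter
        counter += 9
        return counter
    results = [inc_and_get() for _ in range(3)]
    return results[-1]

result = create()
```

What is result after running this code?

Step 1: counter = 3.
Step 2: Three calls to inc_and_get(), each adding 9.
Step 3: Last value = 3 + 9 * 3 = 30

The answer is 30.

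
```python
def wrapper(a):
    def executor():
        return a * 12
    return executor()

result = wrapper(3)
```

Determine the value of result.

Step 1: wrapper(3) binds parameter a = 3.
Step 2: executor() accesses a = 3 from enclosing scope.
Step 3: result = 3 * 12 = 36

The answer is 36.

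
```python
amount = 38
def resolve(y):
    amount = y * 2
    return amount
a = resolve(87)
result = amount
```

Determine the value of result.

Step 1: Global amount = 38.
Step 2: resolve(87) creates local amount = 87 * 2 = 174.
Step 3: Global amount unchanged because no global keyword. result = 38

The answer is 38.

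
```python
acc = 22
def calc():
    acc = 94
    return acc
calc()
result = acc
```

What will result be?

Step 1: Global acc = 22.
Step 2: calc() creates local acc = 94 (shadow, not modification).
Step 3: After calc() returns, global acc is unchanged. result = 22

The answer is 22.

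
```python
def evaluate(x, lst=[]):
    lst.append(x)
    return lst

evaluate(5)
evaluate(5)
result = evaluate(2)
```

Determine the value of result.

Step 1: Mutable default argument gotcha! The list [] is created once.
Step 2: Each call appends to the SAME list: [5], [5, 5], [5, 5, 2].
Step 3: result = [5, 5, 2]

The answer is [5, 5, 2].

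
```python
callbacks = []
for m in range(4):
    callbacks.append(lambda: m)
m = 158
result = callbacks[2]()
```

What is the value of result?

Step 1: Lambdas capture the variable m by reference, not by value.
Step 2: After the loop, m is reassigned to 158.
Step 3: callbacks[2]() looks up the current m = 158. result = 158

The answer is 158.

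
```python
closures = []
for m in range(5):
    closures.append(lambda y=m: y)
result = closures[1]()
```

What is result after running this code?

Step 1: Default argument y=m captures m's value at each iteration.
Step 2: closures[1] captured y = 1 when m was 1.
Step 3: result = 1

The answer is 1.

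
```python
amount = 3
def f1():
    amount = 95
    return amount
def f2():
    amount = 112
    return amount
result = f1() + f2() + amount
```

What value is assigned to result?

Step 1: Each function shadows global amount with its own local.
Step 2: f1() returns 95, f2() returns 112.
Step 3: Global amount = 3 is unchanged. result = 95 + 112 + 3 = 210

The answer is 210.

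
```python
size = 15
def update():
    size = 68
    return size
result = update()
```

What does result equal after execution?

Step 1: Global size = 15.
Step 2: update() creates local size = 68, shadowing the global.
Step 3: Returns local size = 68. result = 68

The answer is 68.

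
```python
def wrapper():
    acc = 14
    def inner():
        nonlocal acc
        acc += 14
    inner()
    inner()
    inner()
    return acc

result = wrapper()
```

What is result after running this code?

Step 1: acc starts at 14.
Step 2: inner() is called 3 times, each adding 14.
Step 3: acc = 14 + 14 * 3 = 56

The answer is 56.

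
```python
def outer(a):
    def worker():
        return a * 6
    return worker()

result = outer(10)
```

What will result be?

Step 1: outer(10) binds parameter a = 10.
Step 2: worker() accesses a = 10 from enclosing scope.
Step 3: result = 10 * 6 = 60

The answer is 60.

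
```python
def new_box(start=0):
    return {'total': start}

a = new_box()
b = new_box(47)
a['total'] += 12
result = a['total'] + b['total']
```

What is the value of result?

Step 1: new_box() returns a new dict each call (immutable default 0).
Step 2: a = {'total': 0}, b = {'total': 47}.
Step 3: a['total'] += 12 = 12. result = 12 + 47 = 59

The answer is 59.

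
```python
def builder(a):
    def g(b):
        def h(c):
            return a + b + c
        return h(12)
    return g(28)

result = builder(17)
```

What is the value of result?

Step 1: a = 17, b = 28, c = 12 across three nested scopes.
Step 2: h() accesses all three via LEGB rule.
Step 3: result = 17 + 28 + 12 = 57

The answer is 57.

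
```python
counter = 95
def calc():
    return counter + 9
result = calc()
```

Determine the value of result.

Step 1: counter = 95 is defined globally.
Step 2: calc() looks up counter from global scope = 95, then computes 95 + 9 = 104.
Step 3: result = 104

The answer is 104.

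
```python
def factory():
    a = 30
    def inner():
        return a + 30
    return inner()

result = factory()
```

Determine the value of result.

Step 1: factory() defines a = 30.
Step 2: inner() reads a = 30 from enclosing scope, returns 30 + 30 = 60.
Step 3: result = 60

The answer is 60.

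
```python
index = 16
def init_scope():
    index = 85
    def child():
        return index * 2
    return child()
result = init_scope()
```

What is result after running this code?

Step 1: init_scope() shadows global index with index = 85.
Step 2: child() finds index = 85 in enclosing scope, computes 85 * 2 = 170.
Step 3: result = 170

The answer is 170.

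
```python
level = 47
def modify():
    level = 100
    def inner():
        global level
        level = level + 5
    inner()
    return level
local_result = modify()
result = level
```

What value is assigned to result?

Step 1: Global level = 47. modify() creates local level = 100.
Step 2: inner() declares global level and adds 5: global level = 47 + 5 = 52.
Step 3: modify() returns its local level = 100 (unaffected by inner).
Step 4: result = global level = 52

The answer is 52.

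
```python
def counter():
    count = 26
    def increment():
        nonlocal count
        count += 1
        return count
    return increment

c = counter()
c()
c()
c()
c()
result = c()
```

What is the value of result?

Step 1: counter() creates closure with count = 26.
Step 2: Each c() call increments count via nonlocal. After 5 calls: 26 + 5 = 31.
Step 3: result = 31

The answer is 31.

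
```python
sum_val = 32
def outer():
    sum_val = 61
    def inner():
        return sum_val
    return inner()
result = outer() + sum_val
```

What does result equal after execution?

Step 1: Global sum_val = 32. outer() shadows with sum_val = 61.
Step 2: inner() returns enclosing sum_val = 61. outer() = 61.
Step 3: result = 61 + global sum_val (32) = 93

The answer is 93.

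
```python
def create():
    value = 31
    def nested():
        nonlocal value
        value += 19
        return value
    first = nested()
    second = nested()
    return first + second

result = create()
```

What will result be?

Step 1: value starts at 31.
Step 2: First call: value = 31 + 19 = 50, returns 50.
Step 3: Second call: value = 50 + 19 = 69, returns 69.
Step 4: result = 50 + 69 = 119

The answer is 119.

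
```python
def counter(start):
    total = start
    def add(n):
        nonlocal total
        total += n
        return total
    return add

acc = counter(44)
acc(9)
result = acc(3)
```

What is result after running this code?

Step 1: counter(44) creates closure with total = 44.
Step 2: First acc(9): total = 44 + 9 = 53.
Step 3: Second acc(3): total = 53 + 3 = 56. result = 56

The answer is 56.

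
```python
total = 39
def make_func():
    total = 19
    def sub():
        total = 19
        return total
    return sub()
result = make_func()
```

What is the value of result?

Step 1: Three scopes define total: global (39), make_func (19), sub (19).
Step 2: sub() has its own local total = 19, which shadows both enclosing and global.
Step 3: result = 19 (local wins in LEGB)

The answer is 19.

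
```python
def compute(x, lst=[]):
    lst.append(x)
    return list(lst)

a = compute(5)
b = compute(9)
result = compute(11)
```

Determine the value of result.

Step 1: Default list is shared. list() creates copies for return values.
Step 2: Internal list grows: [5] -> [5, 9] -> [5, 9, 11].
Step 3: result = [5, 9, 11]

The answer is [5, 9, 11].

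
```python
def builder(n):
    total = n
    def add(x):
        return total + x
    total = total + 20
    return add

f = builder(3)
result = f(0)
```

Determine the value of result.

Step 1: builder(3) sets total = 3, then total = 3 + 20 = 23.
Step 2: Closures capture by reference, so add sees total = 23.
Step 3: f(0) returns 23 + 0 = 23

The answer is 23.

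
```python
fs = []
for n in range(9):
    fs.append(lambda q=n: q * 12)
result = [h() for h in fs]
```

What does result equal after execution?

Step 1: Default arg q=n captures n at each iteration.
Step 2: fs[k] has q defaulting to k, returns k * 12.
Step 3: result = [0, 12, 24, 36, 48, 60, 72, 84, 96]

The answer is [0, 12, 24, 36, 48, 60, 72, 84, 96].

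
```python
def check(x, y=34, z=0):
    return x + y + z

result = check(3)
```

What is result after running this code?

Step 1: check(3) uses defaults y = 34, z = 0.
Step 2: Returns 3 + 34 + 0 = 37.
Step 3: result = 37

The answer is 37.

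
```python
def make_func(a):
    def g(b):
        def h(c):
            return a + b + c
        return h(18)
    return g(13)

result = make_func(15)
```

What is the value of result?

Step 1: a = 15, b = 13, c = 18 across three nested scopes.
Step 2: h() accesses all three via LEGB rule.
Step 3: result = 15 + 13 + 18 = 46

The answer is 46.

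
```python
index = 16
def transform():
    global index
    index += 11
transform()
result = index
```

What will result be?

Step 1: index = 16 globally.
Step 2: transform() modifies global index: index += 11 = 27.
Step 3: result = 27

The answer is 27.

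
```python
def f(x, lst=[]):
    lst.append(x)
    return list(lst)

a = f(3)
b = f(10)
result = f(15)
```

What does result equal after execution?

Step 1: Default list is shared. list() creates copies for return values.
Step 2: Internal list grows: [3] -> [3, 10] -> [3, 10, 15].
Step 3: result = [3, 10, 15]

The answer is [3, 10, 15].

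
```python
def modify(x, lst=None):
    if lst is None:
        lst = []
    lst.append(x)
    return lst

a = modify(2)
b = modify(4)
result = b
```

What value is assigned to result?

Step 1: None default with guard creates a NEW list each call.
Step 2: a = [2] (fresh list). b = [4] (another fresh list).
Step 3: result = [4] (this is the fix for mutable default)

The answer is [4].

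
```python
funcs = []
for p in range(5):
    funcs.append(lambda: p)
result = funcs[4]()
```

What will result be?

Step 1: The loop creates 5 lambdas, all referencing the same variable p.
Step 2: After the loop, p = 4 (final value).
Step 3: funcs[4]() looks up p at call time and finds 4. This is the late binding gotcha. result = 4

The answer is 4.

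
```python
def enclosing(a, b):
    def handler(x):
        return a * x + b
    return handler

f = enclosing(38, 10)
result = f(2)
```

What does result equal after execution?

Step 1: enclosing(38, 10) captures a = 38, b = 10.
Step 2: f(2) computes 38 * 2 + 10 = 86.
Step 3: result = 86

The answer is 86.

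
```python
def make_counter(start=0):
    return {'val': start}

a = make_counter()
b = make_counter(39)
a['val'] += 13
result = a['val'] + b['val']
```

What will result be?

Step 1: make_counter() returns a new dict each call (immutable default 0).
Step 2: a = {'val': 0}, b = {'val': 39}.
Step 3: a['val'] += 13 = 13. result = 13 + 39 = 52

The answer is 52.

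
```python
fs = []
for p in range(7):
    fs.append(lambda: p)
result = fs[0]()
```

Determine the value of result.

Step 1: The loop creates 7 lambdas, all referencing the same variable p.
Step 2: After the loop, p = 6 (final value).
Step 3: fs[0]() looks up p at call time and finds 6. This is the late binding gotcha. result = 6

The answer is 6.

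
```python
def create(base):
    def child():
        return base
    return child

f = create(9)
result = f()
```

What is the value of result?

Step 1: create(9) creates closure capturing base = 9.
Step 2: f() returns the captured base = 9.
Step 3: result = 9

The answer is 9.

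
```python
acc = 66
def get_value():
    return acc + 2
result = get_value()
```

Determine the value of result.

Step 1: acc = 66 is defined globally.
Step 2: get_value() looks up acc from global scope = 66, then computes 66 + 2 = 68.
Step 3: result = 68

The answer is 68.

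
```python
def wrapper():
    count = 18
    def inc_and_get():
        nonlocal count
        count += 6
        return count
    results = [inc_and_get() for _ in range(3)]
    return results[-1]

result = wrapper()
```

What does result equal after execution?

Step 1: count = 18.
Step 2: Three calls to inc_and_get(), each adding 6.
Step 3: Last value = 18 + 6 * 3 = 36

The answer is 36.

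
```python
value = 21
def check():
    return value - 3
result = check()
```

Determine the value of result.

Step 1: value = 21 is defined globally.
Step 2: check() looks up value from global scope = 21, then computes 21 - 3 = 18.
Step 3: result = 18

The answer is 18.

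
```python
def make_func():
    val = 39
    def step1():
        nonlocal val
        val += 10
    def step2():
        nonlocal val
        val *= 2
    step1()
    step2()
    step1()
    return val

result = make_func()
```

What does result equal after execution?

Step 1: val = 39.
Step 2: step1(): val = 39 + 10 = 49.
Step 3: step2(): val = 49 * 2 = 98.
Step 4: step1(): val = 98 + 10 = 108. result = 108

The answer is 108.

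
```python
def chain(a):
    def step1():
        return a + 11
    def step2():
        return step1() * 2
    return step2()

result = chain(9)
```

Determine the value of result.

Step 1: chain(9) captures a = 9.
Step 2: step2() calls step1() which returns 9 + 11 = 20.
Step 3: step2() returns 20 * 2 = 40

The answer is 40.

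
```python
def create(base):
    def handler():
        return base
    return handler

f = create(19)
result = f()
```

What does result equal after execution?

Step 1: create(19) creates closure capturing base = 19.
Step 2: f() returns the captured base = 19.
Step 3: result = 19

The answer is 19.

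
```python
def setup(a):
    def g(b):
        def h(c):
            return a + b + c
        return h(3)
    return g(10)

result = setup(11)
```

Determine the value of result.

Step 1: a = 11, b = 10, c = 3 across three nested scopes.
Step 2: h() accesses all three via LEGB rule.
Step 3: result = 11 + 10 + 3 = 24

The answer is 24.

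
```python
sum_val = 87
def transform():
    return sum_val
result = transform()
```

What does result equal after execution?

Step 1: sum_val = 87 is defined in the global scope.
Step 2: transform() looks up sum_val. No local sum_val exists, so Python checks the global scope via LEGB rule and finds sum_val = 87.
Step 3: result = 87

The answer is 87.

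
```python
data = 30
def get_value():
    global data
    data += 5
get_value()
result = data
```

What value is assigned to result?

Step 1: data = 30 globally.
Step 2: get_value() modifies global data: data += 5 = 35.
Step 3: result = 35

The answer is 35.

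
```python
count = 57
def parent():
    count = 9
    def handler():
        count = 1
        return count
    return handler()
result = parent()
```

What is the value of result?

Step 1: Three scopes define count: global (57), parent (9), handler (1).
Step 2: handler() has its own local count = 1, which shadows both enclosing and global.
Step 3: result = 1 (local wins in LEGB)

The answer is 1.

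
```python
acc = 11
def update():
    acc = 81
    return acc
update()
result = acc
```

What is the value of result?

Step 1: Global acc = 11.
Step 2: update() creates local acc = 81 (shadow, not modification).
Step 3: After update() returns, global acc is unchanged. result = 11

The answer is 11.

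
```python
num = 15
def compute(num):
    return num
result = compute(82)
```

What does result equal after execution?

Step 1: Global num = 15.
Step 2: compute(82) takes parameter num = 82, which shadows the global.
Step 3: result = 82

The answer is 82.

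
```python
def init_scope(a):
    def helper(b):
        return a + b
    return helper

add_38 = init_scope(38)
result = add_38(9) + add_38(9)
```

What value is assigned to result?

Step 1: add_38 captures a = 38.
Step 2: add_38(9) = 38 + 9 = 47, called twice.
Step 3: result = 47 + 47 = 94

The answer is 94.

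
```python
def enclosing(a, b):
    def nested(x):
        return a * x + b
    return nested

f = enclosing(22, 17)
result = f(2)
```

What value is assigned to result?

Step 1: enclosing(22, 17) captures a = 22, b = 17.
Step 2: f(2) computes 22 * 2 + 17 = 61.
Step 3: result = 61

The answer is 61.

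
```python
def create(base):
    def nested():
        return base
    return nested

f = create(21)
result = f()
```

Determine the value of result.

Step 1: create(21) creates closure capturing base = 21.
Step 2: f() returns the captured base = 21.
Step 3: result = 21

The answer is 21.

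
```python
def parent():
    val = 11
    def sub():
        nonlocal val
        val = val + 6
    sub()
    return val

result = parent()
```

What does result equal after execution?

Step 1: parent() sets val = 11.
Step 2: sub() uses nonlocal to modify val in parent's scope: val = 11 + 6 = 17.
Step 3: parent() returns the modified val = 17

The answer is 17.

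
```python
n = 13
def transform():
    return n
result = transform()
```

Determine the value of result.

Step 1: n = 13 is defined in the global scope.
Step 2: transform() looks up n. No local n exists, so Python checks the global scope via LEGB rule and finds n = 13.
Step 3: result = 13

The answer is 13.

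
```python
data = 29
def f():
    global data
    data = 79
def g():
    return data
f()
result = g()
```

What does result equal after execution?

Step 1: data = 29.
Step 2: f() sets global data = 79.
Step 3: g() reads global data = 79. result = 79

The answer is 79.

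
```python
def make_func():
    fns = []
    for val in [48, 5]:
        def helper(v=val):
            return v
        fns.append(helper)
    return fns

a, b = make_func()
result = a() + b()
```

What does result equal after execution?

Step 1: Default argument v=val captures val at each iteration.
Step 2: a() returns 48 (captured at first iteration), b() returns 5 (captured at second).
Step 3: result = 48 + 5 = 53

The answer is 53.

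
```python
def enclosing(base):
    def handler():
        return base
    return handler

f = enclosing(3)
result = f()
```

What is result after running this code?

Step 1: enclosing(3) creates closure capturing base = 3.
Step 2: f() returns the captured base = 3.
Step 3: result = 3

The answer is 3.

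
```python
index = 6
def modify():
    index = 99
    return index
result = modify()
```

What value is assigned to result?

Step 1: Global index = 6.
Step 2: modify() creates local index = 99, shadowing the global.
Step 3: Returns local index = 99. result = 99

The answer is 99.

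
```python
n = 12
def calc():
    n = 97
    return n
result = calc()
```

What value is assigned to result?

Step 1: Global n = 12.
Step 2: calc() creates local n = 97, shadowing the global.
Step 3: Returns local n = 97. result = 97

The answer is 97.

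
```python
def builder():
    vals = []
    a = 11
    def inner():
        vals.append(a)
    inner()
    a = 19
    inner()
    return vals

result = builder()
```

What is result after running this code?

Step 1: a = 11. inner() appends current a to vals.
Step 2: First inner(): appends 11. Then a = 19.
Step 3: Second inner(): appends 19 (closure sees updated a). result = [11, 19]

The answer is [11, 19].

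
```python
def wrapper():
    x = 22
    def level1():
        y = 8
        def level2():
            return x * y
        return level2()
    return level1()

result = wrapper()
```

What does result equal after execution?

Step 1: x = 22 in wrapper. y = 8 in level1.
Step 2: level2() reads x = 22 and y = 8 from enclosing scopes.
Step 3: result = 22 * 8 = 176

The answer is 176.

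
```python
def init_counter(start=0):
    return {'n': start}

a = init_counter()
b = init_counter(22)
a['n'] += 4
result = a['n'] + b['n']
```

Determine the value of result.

Step 1: init_counter() returns a new dict each call (immutable default 0).
Step 2: a = {'n': 0}, b = {'n': 22}.
Step 3: a['n'] += 4 = 4. result = 4 + 22 = 26

The answer is 26.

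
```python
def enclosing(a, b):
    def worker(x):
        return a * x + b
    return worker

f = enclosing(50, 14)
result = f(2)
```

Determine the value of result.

Step 1: enclosing(50, 14) captures a = 50, b = 14.
Step 2: f(2) computes 50 * 2 + 14 = 114.
Step 3: result = 114

The answer is 114.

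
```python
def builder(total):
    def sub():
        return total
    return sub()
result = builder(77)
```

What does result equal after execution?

Step 1: builder(77) binds parameter total = 77.
Step 2: sub() looks up total in enclosing scope and finds the parameter total = 77.
Step 3: result = 77

The answer is 77.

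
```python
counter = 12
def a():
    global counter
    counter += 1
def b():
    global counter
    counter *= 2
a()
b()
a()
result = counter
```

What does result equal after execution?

Step 1: counter = 12.
Step 2: a(): counter = 12 + 1 = 13.
Step 3: b(): counter = 13 * 2 = 26.
Step 4: a(): counter = 26 + 1 = 27

The answer is 27.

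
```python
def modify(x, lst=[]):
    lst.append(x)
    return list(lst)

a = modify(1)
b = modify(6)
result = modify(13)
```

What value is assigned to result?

Step 1: Default list is shared. list() creates copies for return values.
Step 2: Internal list grows: [1] -> [1, 6] -> [1, 6, 13].
Step 3: result = [1, 6, 13]

The answer is [1, 6, 13].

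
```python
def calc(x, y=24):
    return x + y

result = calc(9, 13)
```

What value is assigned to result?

Step 1: calc(9, 13) overrides default y with 13.
Step 2: Returns 9 + 13 = 22.
Step 3: result = 22

The answer is 22.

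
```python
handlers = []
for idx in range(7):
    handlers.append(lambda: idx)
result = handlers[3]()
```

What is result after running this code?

Step 1: The loop creates 7 lambdas, all referencing the same variable idx.
Step 2: After the loop, idx = 6 (final value).
Step 3: handlers[3]() looks up idx at call time and finds 6. This is the late binding gotcha. result = 6

The answer is 6.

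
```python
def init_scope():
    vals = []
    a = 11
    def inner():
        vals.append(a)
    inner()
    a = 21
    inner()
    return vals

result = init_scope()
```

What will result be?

Step 1: a = 11. inner() appends current a to vals.
Step 2: First inner(): appends 11. Then a = 21.
Step 3: Second inner(): appends 21 (closure sees updated a). result = [11, 21]

The answer is [11, 21].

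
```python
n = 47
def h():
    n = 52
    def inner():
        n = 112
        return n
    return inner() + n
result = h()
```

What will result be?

Step 1: h() has local n = 52. inner() has local n = 112.
Step 2: inner() returns its local n = 112.
Step 3: h() returns 112 + its own n (52) = 164

The answer is 164.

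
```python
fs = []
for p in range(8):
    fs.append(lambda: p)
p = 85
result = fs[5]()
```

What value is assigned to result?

Step 1: Lambdas capture the variable p by reference, not by value.
Step 2: After the loop, p is reassigned to 85.
Step 3: fs[5]() looks up the current p = 85. result = 85

The answer is 85.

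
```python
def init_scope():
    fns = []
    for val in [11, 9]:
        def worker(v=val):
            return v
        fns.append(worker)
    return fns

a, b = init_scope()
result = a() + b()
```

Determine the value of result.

Step 1: Default argument v=val captures val at each iteration.
Step 2: a() returns 11 (captured at first iteration), b() returns 9 (captured at second).
Step 3: result = 11 + 9 = 20

The answer is 20.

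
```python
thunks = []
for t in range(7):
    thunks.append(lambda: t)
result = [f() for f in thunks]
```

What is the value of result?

Step 1: All 7 lambdas share the same variable t.
Step 2: After the loop, t = 6.
Step 3: Each call returns 6. result = [6, 6, 6, 6, 6, 6, 6]

The answer is [6, 6, 6, 6, 6, 6, 6].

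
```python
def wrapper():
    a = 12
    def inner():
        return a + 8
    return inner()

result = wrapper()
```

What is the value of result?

Step 1: wrapper() defines a = 12.
Step 2: inner() reads a = 12 from enclosing scope, returns 12 + 8 = 20.
Step 3: result = 20

The answer is 20.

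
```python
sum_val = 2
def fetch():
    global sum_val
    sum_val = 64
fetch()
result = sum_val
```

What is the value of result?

Step 1: sum_val = 2 globally.
Step 2: fetch() declares global sum_val and sets it to 64.
Step 3: After fetch(), global sum_val = 64. result = 64

The answer is 64.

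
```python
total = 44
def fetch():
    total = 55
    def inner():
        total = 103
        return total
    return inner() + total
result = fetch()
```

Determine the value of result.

Step 1: fetch() has local total = 55. inner() has local total = 103.
Step 2: inner() returns its local total = 103.
Step 3: fetch() returns 103 + its own total (55) = 158

The answer is 158.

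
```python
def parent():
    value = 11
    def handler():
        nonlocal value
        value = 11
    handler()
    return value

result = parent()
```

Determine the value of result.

Step 1: parent() sets value = 11.
Step 2: handler() uses nonlocal to reassign value = 11.
Step 3: result = 11

The answer is 11.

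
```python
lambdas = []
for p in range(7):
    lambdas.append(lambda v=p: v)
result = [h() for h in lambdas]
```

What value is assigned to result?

Step 1: Default arg v=p captures p at each iteration.
Step 2: Each lambda has its own default: 0, 1, ..., 6.
Step 3: result = [0, 1, 2, 3, 4, 5, 6]

The answer is [0, 1, 2, 3, 4, 5, 6].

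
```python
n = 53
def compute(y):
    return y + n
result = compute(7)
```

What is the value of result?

Step 1: n = 53 is defined globally.
Step 2: compute(7) uses parameter y = 7 and looks up n from global scope = 53.
Step 3: result = 7 + 53 = 60

The answer is 60.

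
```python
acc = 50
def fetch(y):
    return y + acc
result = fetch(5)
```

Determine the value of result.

Step 1: acc = 50 is defined globally.
Step 2: fetch(5) uses parameter y = 5 and looks up acc from global scope = 50.
Step 3: result = 5 + 50 = 55

The answer is 55.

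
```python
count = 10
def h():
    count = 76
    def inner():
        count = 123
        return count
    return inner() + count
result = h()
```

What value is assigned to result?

Step 1: h() has local count = 76. inner() has local count = 123.
Step 2: inner() returns its local count = 123.
Step 3: h() returns 123 + its own count (76) = 199

The answer is 199.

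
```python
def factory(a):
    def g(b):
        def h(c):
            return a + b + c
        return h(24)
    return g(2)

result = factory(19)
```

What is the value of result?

Step 1: a = 19, b = 2, c = 24 across three nested scopes.
Step 2: h() accesses all three via LEGB rule.
Step 3: result = 19 + 2 + 24 = 45

The answer is 45.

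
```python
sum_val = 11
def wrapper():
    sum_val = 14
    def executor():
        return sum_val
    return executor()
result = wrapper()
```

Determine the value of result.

Step 1: sum_val = 11 globally, but wrapper() defines sum_val = 14 locally.
Step 2: executor() looks up sum_val. Not in local scope, so checks enclosing scope (wrapper) and finds sum_val = 14.
Step 3: result = 14

The answer is 14.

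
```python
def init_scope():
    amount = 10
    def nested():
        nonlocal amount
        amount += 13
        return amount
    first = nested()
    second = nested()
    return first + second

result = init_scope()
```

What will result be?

Step 1: amount starts at 10.
Step 2: First call: amount = 10 + 13 = 23, returns 23.
Step 3: Second call: amount = 23 + 13 = 36, returns 36.
Step 4: result = 23 + 36 = 59

The answer is 59.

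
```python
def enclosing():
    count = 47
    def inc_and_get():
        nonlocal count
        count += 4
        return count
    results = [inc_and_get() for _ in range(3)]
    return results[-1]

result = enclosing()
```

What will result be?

Step 1: count = 47.
Step 2: Three calls to inc_and_get(), each adding 4.
Step 3: Last value = 47 + 4 * 3 = 59

The answer is 59.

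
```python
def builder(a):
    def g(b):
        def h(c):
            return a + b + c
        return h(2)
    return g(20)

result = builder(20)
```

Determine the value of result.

Step 1: a = 20, b = 20, c = 2 across three nested scopes.
Step 2: h() accesses all three via LEGB rule.
Step 3: result = 20 + 20 + 2 = 42

The answer is 42.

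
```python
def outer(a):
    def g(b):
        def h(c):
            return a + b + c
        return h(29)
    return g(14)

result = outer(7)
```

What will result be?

Step 1: a = 7, b = 14, c = 29 across three nested scopes.
Step 2: h() accesses all three via LEGB rule.
Step 3: result = 7 + 14 + 29 = 50

The answer is 50.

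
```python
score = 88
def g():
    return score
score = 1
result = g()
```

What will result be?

Step 1: score is first set to 88, then reassigned to 1.
Step 2: g() is called after the reassignment, so it looks up the current global score = 1.
Step 3: result = 1

The answer is 1.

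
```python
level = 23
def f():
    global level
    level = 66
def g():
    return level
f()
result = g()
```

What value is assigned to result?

Step 1: level = 23.
Step 2: f() sets global level = 66.
Step 3: g() reads global level = 66. result = 66

The answer is 66.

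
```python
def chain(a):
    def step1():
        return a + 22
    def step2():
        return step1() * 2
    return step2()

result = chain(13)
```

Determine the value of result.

Step 1: chain(13) captures a = 13.
Step 2: step2() calls step1() which returns 13 + 22 = 35.
Step 3: step2() returns 35 * 2 = 70

The answer is 70.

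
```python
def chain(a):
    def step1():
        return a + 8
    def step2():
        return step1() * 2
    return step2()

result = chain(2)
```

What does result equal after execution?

Step 1: chain(2) captures a = 2.
Step 2: step2() calls step1() which returns 2 + 8 = 10.
Step 3: step2() returns 10 * 2 = 20

The answer is 20.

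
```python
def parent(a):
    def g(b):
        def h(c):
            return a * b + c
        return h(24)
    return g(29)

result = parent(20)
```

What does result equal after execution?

Step 1: a = 20, b = 29, c = 24.
Step 2: h() computes a * b + c = 20 * 29 + 24 = 604.
Step 3: result = 604

The answer is 604.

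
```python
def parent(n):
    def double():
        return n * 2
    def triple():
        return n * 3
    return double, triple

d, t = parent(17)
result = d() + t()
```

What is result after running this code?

Step 1: Both closures capture the same n = 17.
Step 2: d() = 17 * 2 = 34, t() = 17 * 3 = 51.
Step 3: result = 34 + 51 = 85

The answer is 85.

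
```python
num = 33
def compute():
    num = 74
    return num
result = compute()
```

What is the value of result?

Step 1: Global num = 33.
Step 2: compute() creates local num = 74, shadowing the global.
Step 3: Returns local num = 74. result = 74

The answer is 74.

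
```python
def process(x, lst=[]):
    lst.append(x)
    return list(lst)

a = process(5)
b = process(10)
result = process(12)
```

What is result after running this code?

Step 1: Default list is shared. list() creates copies for return values.
Step 2: Internal list grows: [5] -> [5, 10] -> [5, 10, 12].
Step 3: result = [5, 10, 12]

The answer is [5, 10, 12].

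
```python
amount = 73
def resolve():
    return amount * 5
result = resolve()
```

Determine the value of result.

Step 1: amount = 73 is defined globally.
Step 2: resolve() looks up amount from global scope = 73, then computes 73 * 5 = 365.
Step 3: result = 365

The answer is 365.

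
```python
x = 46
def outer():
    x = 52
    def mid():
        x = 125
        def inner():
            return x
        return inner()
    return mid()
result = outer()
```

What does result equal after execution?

Step 1: Three levels of shadowing: global 46, outer 52, mid 125.
Step 2: inner() finds x = 125 in enclosing mid() scope.
Step 3: result = 125

The answer is 125.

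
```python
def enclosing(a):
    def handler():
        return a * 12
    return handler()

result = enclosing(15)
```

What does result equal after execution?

Step 1: enclosing(15) binds parameter a = 15.
Step 2: handler() accesses a = 15 from enclosing scope.
Step 3: result = 15 * 12 = 180

The answer is 180.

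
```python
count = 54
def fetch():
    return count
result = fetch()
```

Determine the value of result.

Step 1: count = 54 is defined in the global scope.
Step 2: fetch() looks up count. No local count exists, so Python checks the global scope via LEGB rule and finds count = 54.
Step 3: result = 54

The answer is 54.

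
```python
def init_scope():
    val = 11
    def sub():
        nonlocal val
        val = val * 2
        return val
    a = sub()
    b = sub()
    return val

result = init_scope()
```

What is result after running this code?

Step 1: val starts at 11.
Step 2: First sub(): val = 11 * 2 = 22.
Step 3: Second sub(): val = 22 * 2 = 44.
Step 4: result = 44

The answer is 44.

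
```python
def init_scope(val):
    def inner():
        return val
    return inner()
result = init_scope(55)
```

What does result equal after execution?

Step 1: init_scope(55) binds parameter val = 55.
Step 2: inner() looks up val in enclosing scope and finds the parameter val = 55.
Step 3: result = 55

The answer is 55.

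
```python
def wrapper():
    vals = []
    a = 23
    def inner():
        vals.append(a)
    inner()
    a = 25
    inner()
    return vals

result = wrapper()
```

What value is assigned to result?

Step 1: a = 23. inner() appends current a to vals.
Step 2: First inner(): appends 23. Then a = 25.
Step 3: Second inner(): appends 25 (closure sees updated a). result = [23, 25]

The answer is [23, 25].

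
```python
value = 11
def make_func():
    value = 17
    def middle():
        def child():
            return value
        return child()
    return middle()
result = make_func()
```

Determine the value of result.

Step 1: make_func() defines value = 17. middle() and child() have no local value.
Step 2: child() checks local (none), enclosing middle() (none), enclosing make_func() and finds value = 17.
Step 3: result = 17

The answer is 17.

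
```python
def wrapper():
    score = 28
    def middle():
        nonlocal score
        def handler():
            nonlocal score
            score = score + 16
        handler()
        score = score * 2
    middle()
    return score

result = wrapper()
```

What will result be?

Step 1: score = 28.
Step 2: handler() adds 16: score = 28 + 16 = 44.
Step 3: middle() doubles: score = 44 * 2 = 88.
Step 4: result = 88

The answer is 88.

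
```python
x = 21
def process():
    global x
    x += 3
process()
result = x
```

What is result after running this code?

Step 1: x = 21 globally.
Step 2: process() modifies global x: x += 3 = 24.
Step 3: result = 24

The answer is 24.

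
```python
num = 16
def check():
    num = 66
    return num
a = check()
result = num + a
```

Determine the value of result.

Step 1: Global num = 16. check() returns local num = 66.
Step 2: a = 66. Global num still = 16.
Step 3: result = 16 + 66 = 82

The answer is 82.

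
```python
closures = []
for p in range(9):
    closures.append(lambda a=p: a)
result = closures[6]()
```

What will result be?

Step 1: Default argument a=p captures p's value at each iteration.
Step 2: closures[6] captured a = 6 when p was 6.
Step 3: result = 6

The answer is 6.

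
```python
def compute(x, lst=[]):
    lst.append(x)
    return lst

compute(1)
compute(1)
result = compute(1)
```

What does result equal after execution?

Step 1: Mutable default argument gotcha! The list [] is created once.
Step 2: Each call appends to the SAME list: [1], [1, 1], [1, 1, 1].
Step 3: result = [1, 1, 1]

The answer is [1, 1, 1].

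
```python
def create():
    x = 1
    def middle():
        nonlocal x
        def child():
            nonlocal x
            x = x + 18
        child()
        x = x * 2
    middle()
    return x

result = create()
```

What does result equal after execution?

Step 1: x = 1.
Step 2: child() adds 18: x = 1 + 18 = 19.
Step 3: middle() doubles: x = 19 * 2 = 38.
Step 4: result = 38

The answer is 38.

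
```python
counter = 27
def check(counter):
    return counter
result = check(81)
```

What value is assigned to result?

Step 1: Global counter = 27.
Step 2: check(81) takes parameter counter = 81, which shadows the global.
Step 3: result = 81

The answer is 81.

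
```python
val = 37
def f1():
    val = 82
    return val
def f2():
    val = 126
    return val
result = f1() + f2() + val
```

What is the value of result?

Step 1: Each function shadows global val with its own local.
Step 2: f1() returns 82, f2() returns 126.
Step 3: Global val = 37 is unchanged. result = 82 + 126 + 37 = 245

The answer is 245.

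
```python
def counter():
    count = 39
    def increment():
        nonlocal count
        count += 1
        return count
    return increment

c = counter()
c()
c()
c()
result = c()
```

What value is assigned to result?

Step 1: counter() creates closure with count = 39.
Step 2: Each c() call increments count via nonlocal. After 4 calls: 39 + 4 = 43.
Step 3: result = 43

The answer is 43.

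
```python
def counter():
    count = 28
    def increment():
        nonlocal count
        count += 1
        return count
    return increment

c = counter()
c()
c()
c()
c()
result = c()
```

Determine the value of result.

Step 1: counter() creates closure with count = 28.
Step 2: Each c() call increments count via nonlocal. After 5 calls: 28 + 5 = 33.
Step 3: result = 33

The answer is 33.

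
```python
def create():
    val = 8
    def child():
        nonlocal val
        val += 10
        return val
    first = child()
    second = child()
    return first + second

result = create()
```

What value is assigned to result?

Step 1: val starts at 8.
Step 2: First call: val = 8 + 10 = 18, returns 18.
Step 3: Second call: val = 18 + 10 = 28, returns 28.
Step 4: result = 18 + 28 = 46

The answer is 46.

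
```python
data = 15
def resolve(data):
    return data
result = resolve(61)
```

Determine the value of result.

Step 1: Global data = 15.
Step 2: resolve(61) takes parameter data = 61, which shadows the global.
Step 3: result = 61

The answer is 61.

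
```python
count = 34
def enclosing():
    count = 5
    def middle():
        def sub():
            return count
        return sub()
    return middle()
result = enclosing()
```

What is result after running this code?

Step 1: enclosing() defines count = 5. middle() and sub() have no local count.
Step 2: sub() checks local (none), enclosing middle() (none), enclosing enclosing() and finds count = 5.
Step 3: result = 5

The answer is 5.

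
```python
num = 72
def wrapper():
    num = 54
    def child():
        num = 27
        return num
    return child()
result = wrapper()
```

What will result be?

Step 1: Three scopes define num: global (72), wrapper (54), child (27).
Step 2: child() has its own local num = 27, which shadows both enclosing and global.
Step 3: result = 27 (local wins in LEGB)

The answer is 27.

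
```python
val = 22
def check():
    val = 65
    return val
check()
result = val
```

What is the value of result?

Step 1: Global val = 22.
Step 2: check() creates local val = 65 (shadow, not modification).
Step 3: After check() returns, global val is unchanged. result = 22

The answer is 22.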